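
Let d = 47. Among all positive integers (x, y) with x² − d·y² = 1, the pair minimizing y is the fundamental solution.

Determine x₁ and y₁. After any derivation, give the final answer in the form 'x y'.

48 7

[6; 1,5,1,12] for √47; ℓ=4 ⇒ convergent index 3
step 0: (6, 1)  from 6·(1,0) + (0,1)
step 1: (7, 1)  from 1·(6,1) + (1,0)
step 2: (41, 6)  from 5·(7,1) + (6,1)
step 3: (48, 7)  from 1·(41,6) + (7,1)
→ (48, 7).  Check: 48²=2304, 47·7²=2303, difference 1.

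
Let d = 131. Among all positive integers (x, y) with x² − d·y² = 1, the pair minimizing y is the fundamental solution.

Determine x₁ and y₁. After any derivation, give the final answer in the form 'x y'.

d=131: √d = [11; 2,4,11,4,2,22] (ℓ=6, even), read p_5/q_5
step 0: (11, 1)  from 11·(1,0) + (0,1)
step 1: (23, 2)  from 2·(11,1) + (1,0)
step 2: (103, 9)  from 4·(23,2) + (11,1)
…
step 4: (4727, 413)  from 4·(1156,101) + (103,9)
step 5: (10610, 927)  from 2·(4727,413) + (1156,101)
→ (10610, 927).  Check: 10610²=112572100, 131·927²=112572099, difference 1.

10610 927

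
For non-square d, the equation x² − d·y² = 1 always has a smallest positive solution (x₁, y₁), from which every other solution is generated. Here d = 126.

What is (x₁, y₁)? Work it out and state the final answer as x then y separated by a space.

449 40

√126 = [11; 4,2,4,22, …], period ℓ=4 (even) → k=3
k=0  a_k=11  p_k/q_k = 11/1
k=1  a_k=4  p_k/q_k = 45/4
k=2  a_k=2  p_k/q_k = 101/9
k=3  a_k=4  p_k/q_k = 449/40
→ (449, 40).  Check: 449²=201601, 126·40²=201600, difference 1.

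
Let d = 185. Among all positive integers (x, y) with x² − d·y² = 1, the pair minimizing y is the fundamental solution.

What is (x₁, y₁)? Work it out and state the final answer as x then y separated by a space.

9249 680

√185 = [13; 1,1,1,1,26, …], period ℓ=5 (odd) → k=9
a_0=13:  p_0=13·1+0=13,  q_0=13·0+1=1
…
a_3=1:  p_3=1·27+14=41,  q_3=1·2+1=3
…
a_7=1:  p_7=1·1877+1809=3686,  q_7=1·138+133=271
a_8=1:  p_8=1·3686+1877=5563,  q_8=1·271+138=409
a_9=1:  p_9=1·5563+3686=9249,  q_9=1·409+271=680
(x₁, y₁) = (9249, 680);  9249² − 185·680² = 1 ✓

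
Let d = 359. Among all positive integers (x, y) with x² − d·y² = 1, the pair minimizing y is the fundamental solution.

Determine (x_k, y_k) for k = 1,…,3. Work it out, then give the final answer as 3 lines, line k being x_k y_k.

√359 = [18; 1,17,1,36, …], period ℓ=4 (even) → k=3
a_0=18:  p_0=18·1+0=18,  q_0=18·0+1=1
…
a_2=17:  p_2=17·19+18=341,  q_2=17·1+1=18
a_3=1:  p_3=1·341+19=360,  q_3=1·18+1=19
(x₁, y₁) = (360, 19);  360² − 359·19² = 1 ✓
(360+19√359)^2 = 259199 + 13680√359
(360+19√359)^3 = 186622920 + 9849581√359

360 19
259199 13680
186622920 9849581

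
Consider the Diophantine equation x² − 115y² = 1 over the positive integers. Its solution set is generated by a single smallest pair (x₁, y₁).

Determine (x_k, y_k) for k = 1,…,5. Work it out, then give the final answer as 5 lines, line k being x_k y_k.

1126 105
2535751 236460
5710510126 532507815
12860066268001 1199207362920
28960863525028126 2700614448788025

[10; 1,2,1,1,1,1,1,2,1,20] for √115; ℓ=10 ⇒ convergent index 9
a_0=10:  p_0=10·1+0=10,  q_0=10·0+1=1
…
a_2=2:  p_2=2·11+10=32,  q_2=2·1+1=3
…
a_5=1:  p_5=1·75+43=118,  q_5=1·7+4=11
a_6=1:  p_6=1·118+75=193,  q_6=1·11+7=18
a_7=1:  p_7=1·193+118=311,  q_7=1·18+11=29
a_8=2:  p_8=2·311+193=815,  q_8=2·29+18=76
a_9=1:  p_9=1·815+311=1126,  q_9=1·76+29=105
(x₁, y₁) = (1126, 105);  1126² − 115·105² = 1 ✓
(x_2, y_2) = (1126·1126 + 115·105·105, 1126·105 + 105·1126) = (2535751, 236460)
(x_3, y_3) = (1126·2535751 + 115·105·236460, 1126·236460 + 105·2535751) = (5710510126, 532507815)
(x_4, y_4) = (1126·5710510126 + 115·105·532507815, 1126·532507815 + 105·5710510126) = (12860066268001, 1199207362920)
(x_5, y_5) = (1126·12860066268001 + 115·105·1199207362920, 1126·1199207362920 + 105·12860066268001) = (28960863525028126, 2700614448788025)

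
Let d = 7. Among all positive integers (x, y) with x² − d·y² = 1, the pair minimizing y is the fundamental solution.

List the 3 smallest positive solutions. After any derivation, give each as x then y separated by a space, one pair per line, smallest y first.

[2; 1,1,1,4] for √7; ℓ=4 ⇒ convergent index 3
a_0=2:  p_0=2·1+0=2,  q_0=2·0+1=1
a_1=1:  p_1=1·2+1=3,  q_1=1·1+0=1
a_2=1:  p_2=1·3+2=5,  q_2=1·1+1=2
a_3=1:  p_3=1·5+3=8,  q_3=1·2+1=3
fundamental: x₁=8, y₁=3  (since 64 − 7·9 = 1)
(8+3√7)^2 = 127 + 48√7
(8+3√7)^3 = 2024 + 765√7

8 3
127 48
2024 765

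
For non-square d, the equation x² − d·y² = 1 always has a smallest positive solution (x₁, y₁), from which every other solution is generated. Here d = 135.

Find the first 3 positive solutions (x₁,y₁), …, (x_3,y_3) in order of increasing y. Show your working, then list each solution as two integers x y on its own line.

244 21
119071 10248
58106404 5001003

√135 → a₀=11, period (1,1,1,1,1,1,1,22); ℓ=8 even so k=7
k=0  a_k=11  p_k/q_k = 11/1
…
k=3  a_k=1  p_k/q_k = 35/3
…
k=6  a_k=1  p_k/q_k = 151/13
k=7  a_k=1  p_k/q_k = 244/21
(x₁, y₁) = (244, 21);  244² − 135·21² = 1 ✓
(244+21√135)^2 = 119071 + 10248√135
(244+21√135)^3 = 58106404 + 5001003√135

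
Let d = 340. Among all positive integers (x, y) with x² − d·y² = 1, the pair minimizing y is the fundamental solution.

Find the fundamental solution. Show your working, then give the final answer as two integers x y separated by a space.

√340 → a₀=18, period (2,3,1,1,1,…,3,2,36); ℓ=14 even so k=13
step 0: (18, 1)  from 18·(1,0) + (0,1)
…
step 4: (295, 16)  from 1·(166,9) + (129,7)
…
step 6: (756, 41)  from 1·(461,25) + (295,16)
…
step 9: (13774, 747)  from 1·(7265,394) + (6509,353)
…
step 12: (125478, 6805)  from 3·(34813,1888) + (21039,1141)
step 13: (285769, 15498)  from 2·(125478,6805) + (34813,1888)
fundamental: x₁=285769, y₁=15498  (since 81663921361 − 340·240188004 = 1)

285769 15498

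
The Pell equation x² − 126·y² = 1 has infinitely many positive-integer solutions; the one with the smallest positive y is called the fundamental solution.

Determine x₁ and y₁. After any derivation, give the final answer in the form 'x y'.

449 40

√126 = [11; 4,2,4,22, …], period ℓ=4 (even) → k=3
a_0=11:  p_0=11·1+0=11,  q_0=11·0+1=1
…
a_2=2:  p_2=2·45+11=101,  q_2=2·4+1=9
a_3=4:  p_3=4·101+45=449,  q_3=4·9+4=40
→ (449, 40).  Check: 449²=201601, 126·40²=201600, difference 1.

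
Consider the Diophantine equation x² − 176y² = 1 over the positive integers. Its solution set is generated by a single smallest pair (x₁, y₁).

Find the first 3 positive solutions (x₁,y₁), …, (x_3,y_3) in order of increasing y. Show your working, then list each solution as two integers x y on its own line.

199 15
79201 5970
31521799 2376045

d=176: √d = [13; 3,1,3,26] (ℓ=4, even), read p_3/q_3
i=0: a=13 ⇒ p=13, q=1
i=1: a=3 ⇒ p=40, q=3
i=2: a=1 ⇒ p=53, q=4
i=3: a=3 ⇒ p=199, q=15
fundamental: x₁=199, y₁=15  (since 39601 − 176·225 = 1)
(x_2, y_2) = (199·199 + 176·15·15, 199·15 + 15·199) = (79201, 5970)
(x_3, y_3) = (199·79201 + 176·15·5970, 199·5970 + 15·79201) = (31521799, 2376045)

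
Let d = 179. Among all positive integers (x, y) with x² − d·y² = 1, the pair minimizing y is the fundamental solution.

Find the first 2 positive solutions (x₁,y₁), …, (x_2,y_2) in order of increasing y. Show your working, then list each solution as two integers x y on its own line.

√179 → a₀=13, period (2,1,1,1,3,…,1,2,26); ℓ=14 even so k=13
a_0=13:  p_0=13·1+0=13,  q_0=13·0+1=1
…
a_2=1:  p_2=1·27+13=40,  q_2=1·2+1=3
a_3=1:  p_3=1·40+27=67,  q_3=1·3+2=5
…
a_5=3:  p_5=3·107+67=388,  q_5=3·8+5=29
a_6=5:  p_6=5·388+107=2047,  q_6=5·29+8=153
a_7=13:  p_7=13·2047+388=26999,  q_7=13·153+29=2018
a_8=5:  p_8=5·26999+2047=137042,  q_8=5·2018+153=10243
a_9=3:  p_9=3·137042+26999=438125,  q_9=3·10243+2018=32747
a_10=1:  p_10=1·438125+137042=575167,  q_10=1·32747+10243=42990
a_11=1:  p_11=1·575167+438125=1013292,  q_11=1·42990+32747=75737
a_12=1:  p_12=1·1013292+575167=1588459,  q_12=1·75737+42990=118727
a_13=2:  p_13=2·1588459+1013292=4190210,  q_13=2·118727+75737=313191
→ (4190210, 313191).  Check: 4190210²=17557859844100, 179·313191²=17557859844099, difference 1.
k=2:  x_2 = 4190210·4190210+179·313191·313191 = 35115719688199,  y_2 = 4190210·313191+313191·4190210 = 2624672120220

4190210 313191
35115719688199 2624672120220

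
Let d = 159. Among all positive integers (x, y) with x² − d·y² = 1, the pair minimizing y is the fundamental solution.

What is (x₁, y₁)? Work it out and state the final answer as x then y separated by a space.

√159 = [12; 1,1,1,1,3,1,1,1,1,24, …], period ℓ=10 (even) → k=9
i=0: a=12 ⇒ p=12, q=1
…
i=4: a=1 ⇒ p=63, q=5
…
i=8: a=1 ⇒ p=807, q=64
i=9: a=1 ⇒ p=1324, q=105
fundamental: x₁=1324, y₁=105  (since 1752976 − 159·11025 = 1)

1324 105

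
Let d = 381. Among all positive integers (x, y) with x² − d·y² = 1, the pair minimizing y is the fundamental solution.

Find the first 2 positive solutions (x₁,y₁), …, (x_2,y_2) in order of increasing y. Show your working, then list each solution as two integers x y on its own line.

1015 52
2060449 105560

d=381: √d = [19; 1,1,12,1,1,38] (ℓ=6, even), read p_5/q_5
step 0: (19, 1)  from 19·(1,0) + (0,1)
step 1: (20, 1)  from 1·(19,1) + (1,0)
step 2: (39, 2)  from 1·(20,1) + (19,1)
step 3: (488, 25)  from 12·(39,2) + (20,1)
step 4: (527, 27)  from 1·(488,25) + (39,2)
step 5: (1015, 52)  from 1·(527,27) + (488,25)
(x₁, y₁) = (1015, 52);  1015² − 381·52² = 1 ✓
(1015+52√381)^2 = 2060449 + 105560√381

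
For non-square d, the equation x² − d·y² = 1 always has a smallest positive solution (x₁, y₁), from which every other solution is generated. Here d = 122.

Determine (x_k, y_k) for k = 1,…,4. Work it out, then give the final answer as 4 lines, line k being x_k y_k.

243 22
118097 10692
57394899 5196290
27893802817 2525386248

√122 → a₀=11, period (22); ℓ=1 odd so k=1
i=0: a=11 ⇒ p=11, q=1
i=1: a=22 ⇒ p=243, q=22
→ (243, 22).  Check: 243²=59049, 122·22²=59048, difference 1.
n=2: (243,22)∘(243,22) = (243·243+122·22·22, 243·22+22·243) = (118097,10692)
n=3: (118097,10692)∘(243,22) = (243·118097+122·22·10692, 243·10692+22·118097) = (57394899,5196290)
n=4: (57394899,5196290)∘(243,22) = (243·57394899+122·22·5196290, 243·5196290+22·57394899) = (27893802817,2525386248)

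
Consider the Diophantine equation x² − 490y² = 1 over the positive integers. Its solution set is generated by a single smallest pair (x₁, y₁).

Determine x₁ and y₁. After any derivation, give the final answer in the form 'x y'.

√490 → a₀=22, period (7,2,1,4,4,4,1,2,7,44); ℓ=10 even so k=9
step 0: (22, 1)  from 22·(1,0) + (0,1)
…
step 2: (332, 15)  from 2·(155,7) + (22,1)
…
step 8: (141338, 6385)  from 2·(50315,2273) + (40708,1839)
step 9: (1039681, 46968)  from 7·(141338,6385) + (50315,2273)
(x₁, y₁) = (1039681, 46968);  1039681² − 490·46968² = 1 ✓

1039681 46968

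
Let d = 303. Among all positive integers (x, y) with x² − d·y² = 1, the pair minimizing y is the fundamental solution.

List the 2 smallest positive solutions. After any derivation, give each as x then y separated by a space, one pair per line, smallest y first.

2524 145
12741151 731960

√303 → a₀=17, period (2,2,5,2,2,34); ℓ=6 even so k=5
i=0: a=17 ⇒ p=17, q=1
…
i=2: a=2 ⇒ p=87, q=5
…
i=4: a=2 ⇒ p=1027, q=59
i=5: a=2 ⇒ p=2524, q=145
→ (2524, 145).  Check: 2524²=6370576, 303·145²=6370575, difference 1.
(2524+145√303)^2 = 12741151 + 731960√303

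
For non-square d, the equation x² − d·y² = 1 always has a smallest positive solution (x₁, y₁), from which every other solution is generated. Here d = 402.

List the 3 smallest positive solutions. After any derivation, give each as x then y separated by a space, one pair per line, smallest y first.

401 20
321601 16040
257923601 12864060

√402 = [20; 20,40, …], period ℓ=2 (even) → k=1
a_0=20:  p_0=20·1+0=20,  q_0=20·0+1=1
a_1=20:  p_1=20·20+1=401,  q_1=20·1+0=20
fundamental: x₁=401, y₁=20  (since 160801 − 402·400 = 1)
n=2: (401,20)∘(401,20) = (401·401+402·20·20, 401·20+20·401) = (321601,16040)
n=3: (321601,16040)∘(401,20) = (401·321601+402·20·16040, 401·16040+20·321601) = (257923601,12864060)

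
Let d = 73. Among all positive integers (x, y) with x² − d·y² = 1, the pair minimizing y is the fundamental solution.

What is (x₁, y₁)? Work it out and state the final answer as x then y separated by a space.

√73 = [8; 1,1,5,5,1,1,16, …], period ℓ=7 (odd) → k=13
k=0  a_k=8  p_k/q_k = 8/1
k=1  a_k=1  p_k/q_k = 9/1
k=2  a_k=1  p_k/q_k = 17/2
k=3  a_k=5  p_k/q_k = 94/11
k=4  a_k=5  p_k/q_k = 487/57
k=5  a_k=1  p_k/q_k = 581/68
…
k=7  a_k=16  p_k/q_k = 17669/2068
…
k=9  a_k=1  p_k/q_k = 36406/4261
k=10  a_k=5  p_k/q_k = 200767/23498
k=11  a_k=5  p_k/q_k = 1040241/121751
k=12  a_k=1  p_k/q_k = 1241008/145249
k=13  a_k=1  p_k/q_k = 2281249/267000
fundamental: x₁=2281249, y₁=267000  (since 5204097000001 − 73·71289000000 = 1)

2281249 267000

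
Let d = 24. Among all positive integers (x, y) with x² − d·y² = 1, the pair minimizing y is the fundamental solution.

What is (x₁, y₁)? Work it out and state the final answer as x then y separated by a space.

5 1

[4; 1,8] for √24; ℓ=2 ⇒ convergent index 1
a_0=4:  p_0=4·1+0=4,  q_0=4·0+1=1
a_1=1:  p_1=1·4+1=5,  q_1=1·1+0=1
→ (5, 1).  Check: 5²=25, 24·1²=24, difference 1.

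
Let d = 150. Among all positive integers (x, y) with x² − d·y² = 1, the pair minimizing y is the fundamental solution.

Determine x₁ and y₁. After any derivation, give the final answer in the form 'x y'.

√150 = [12; 4,24, …], period ℓ=2 (even) → k=1
i=0: a=12 ⇒ p=12, q=1
i=1: a=4 ⇒ p=49, q=4
→ (49, 4).  Check: 49²=2401, 150·4²=2400, difference 1.

49 4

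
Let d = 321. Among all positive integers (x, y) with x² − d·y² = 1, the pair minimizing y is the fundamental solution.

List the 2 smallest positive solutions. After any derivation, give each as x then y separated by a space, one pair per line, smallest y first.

d=321: √d = [17; 1,10,1,34] (ℓ=4, even), read p_3/q_3
i=0: a=17 ⇒ p=17, q=1
i=1: a=1 ⇒ p=18, q=1
i=2: a=10 ⇒ p=197, q=11
i=3: a=1 ⇒ p=215, q=12
(x₁, y₁) = (215, 12);  215² − 321·12² = 1 ✓
(215+12√321)^2 = 92449 + 5160√321

215 12
92449 5160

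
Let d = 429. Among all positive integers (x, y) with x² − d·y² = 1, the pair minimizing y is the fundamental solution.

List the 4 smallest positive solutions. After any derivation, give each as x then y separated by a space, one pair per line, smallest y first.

1524095 73584
4645731138049 224298012960
14161071197688057215 683702960124468816
43165635614076113391052801 2084056526021580302230080

√429 → a₀=20, period (1,2,2,9,1,12,1,9,2,2,1,40); ℓ=12 even so k=11
step 0: (20, 1)  from 20·(1,0) + (0,1)
…
step 6: (19511, 942)  from 12·(1512,73) + (1367,66)
step 7: (21023, 1015)  from 1·(19511,942) + (1512,73)
…
step 10: (1085636, 52415)  from 2·(438459,21169) + (208718,10077)
step 11: (1524095, 73584)  from 1·(1085636,52415) + (438459,21169)
→ (1524095, 73584).  Check: 1524095²=2322865569025, 429·73584²=2322865569024, difference 1.
n=2: (1524095,73584)∘(1524095,73584) = (1524095·1524095+429·73584·73584, 1524095·73584+73584·1524095) = (4645731138049,224298012960)
n=3: (4645731138049,224298012960)∘(1524095,73584) = (1524095·4645731138049+429·73584·224298012960, 1524095·224298012960+73584·4645731138049) = (14161071197688057215,683702960124468816)
n=4: (14161071197688057215,683702960124468816)∘(1524095,73584) = (1524095·14161071197688057215+429·73584·683702960124468816, 1524095·683702960124468816+73584·14161071197688057215) = (43165635614076113391052801,2084056526021580302230080)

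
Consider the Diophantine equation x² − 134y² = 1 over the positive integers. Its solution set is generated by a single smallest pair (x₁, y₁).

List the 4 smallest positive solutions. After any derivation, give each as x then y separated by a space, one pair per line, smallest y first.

145925 12606
42588211249 3679061100
12429369452874725 1073733982022394
3627511474778900280001 313369262649556627800

d=134: √d = [11; 1,1,2,1,3,…,1,1,22] (ℓ=14, even), read p_13/q_13
step 0: (11, 1)  from 11·(1,0) + (0,1)
…
step 2: (23, 2)  from 1·(12,1) + (11,1)
…
step 4: (81, 7)  from 1·(58,5) + (23,2)
step 5: (301, 26)  from 3·(81,7) + (58,5)
…
step 7: (4121, 356)  from 10·(382,33) + (301,26)
step 8: (4503, 389)  from 1·(4121,356) + (382,33)
step 9: (17630, 1523)  from 3·(4503,389) + (4121,356)
step 10: (22133, 1912)  from 1·(17630,1523) + (4503,389)
step 11: (61896, 5347)  from 2·(22133,1912) + (17630,1523)
step 12: (84029, 7259)  from 1·(61896,5347) + (22133,1912)
step 13: (145925, 12606)  from 1·(84029,7259) + (61896,5347)
fundamental: x₁=145925, y₁=12606  (since 21294105625 − 134·158911236 = 1)
(x_2, y_2) = (145925·145925 + 134·12606·12606, 145925·12606 + 12606·145925) = (42588211249, 3679061100)
(x_3, y_3) = (145925·42588211249 + 134·12606·3679061100, 145925·3679061100 + 12606·42588211249) = (12429369452874725, 1073733982022394)
(x_4, y_4) = (145925·12429369452874725 + 134·12606·1073733982022394, 145925·1073733982022394 + 12606·12429369452874725) = (3627511474778900280001, 313369262649556627800)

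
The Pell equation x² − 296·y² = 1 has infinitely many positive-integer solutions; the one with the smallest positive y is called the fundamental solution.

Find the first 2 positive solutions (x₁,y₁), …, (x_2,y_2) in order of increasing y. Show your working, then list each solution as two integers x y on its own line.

3699 215
27365201 1590570

√296 = [17; 4,1,7,1,4,34, …], period ℓ=6 (even) → k=5
k=0  a_k=17  p_k/q_k = 17/1
k=1  a_k=4  p_k/q_k = 69/4
k=2  a_k=1  p_k/q_k = 86/5
k=3  a_k=7  p_k/q_k = 671/39
k=4  a_k=1  p_k/q_k = 757/44
k=5  a_k=4  p_k/q_k = 3699/215
(x₁, y₁) = (3699, 215);  3699² − 296·215² = 1 ✓
(x_2, y_2) = (3699·3699 + 296·215·215, 3699·215 + 215·3699) = (27365201, 1590570)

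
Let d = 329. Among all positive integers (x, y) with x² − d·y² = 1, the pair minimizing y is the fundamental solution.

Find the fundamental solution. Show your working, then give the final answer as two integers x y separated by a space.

√329 → a₀=18, period (7,4,2,1,1,4,1,1,2,4,7,36); ℓ=12 even so k=11
k=0  a_k=18  p_k/q_k = 18/1
…
k=2  a_k=4  p_k/q_k = 526/29
…
k=5  a_k=1  p_k/q_k = 2884/159
…
k=7  a_k=1  p_k/q_k = 16125/889
…
k=9  a_k=2  p_k/q_k = 74857/4127
k=10  a_k=4  p_k/q_k = 328794/18127
k=11  a_k=7  p_k/q_k = 2376415/131016
fundamental: x₁=2376415, y₁=131016  (since 5647348252225 − 329·17165192256 = 1)

2376415 131016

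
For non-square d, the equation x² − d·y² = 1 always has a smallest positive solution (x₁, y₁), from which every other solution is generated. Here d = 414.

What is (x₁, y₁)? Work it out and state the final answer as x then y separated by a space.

d=414: √d = [20; 2,1,7,2,7,1,2,40] (ℓ=8, even), read p_7/q_7
a_0=20:  p_0=20·1+0=20,  q_0=20·0+1=1
a_1=2:  p_1=2·20+1=41,  q_1=2·1+0=2
…
a_6=1:  p_6=1·7447+997=8444,  q_6=1·366+49=415
a_7=2:  p_7=2·8444+7447=24335,  q_7=2·415+366=1196
(x₁, y₁) = (24335, 1196);  24335² − 414·1196² = 1 ✓

24335 1196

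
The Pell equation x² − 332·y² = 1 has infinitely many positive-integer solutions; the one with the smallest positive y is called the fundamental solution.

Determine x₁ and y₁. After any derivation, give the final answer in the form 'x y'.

13447 738

[18; 4,1,1,8,1,1,4,36] for √332; ℓ=8 ⇒ convergent index 7
k=0  a_k=18  p_k/q_k = 18/1
…
k=2  a_k=1  p_k/q_k = 91/5
k=3  a_k=1  p_k/q_k = 164/9
k=4  a_k=8  p_k/q_k = 1403/77
k=5  a_k=1  p_k/q_k = 1567/86
k=6  a_k=1  p_k/q_k = 2970/163
k=7  a_k=4  p_k/q_k = 13447/738
→ (13447, 738).  Check: 13447²=180821809, 332·738²=180821808, difference 1.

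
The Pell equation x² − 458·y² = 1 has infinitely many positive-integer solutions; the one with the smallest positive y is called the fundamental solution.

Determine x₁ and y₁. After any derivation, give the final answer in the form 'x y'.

d=458: √d = [21; 2,2,42] (ℓ=3, odd), read p_5/q_5
step 0: (21, 1)  from 21·(1,0) + (0,1)
…
step 3: (4537, 212)  from 42·(107,5) + (43,2)
step 4: (9181, 429)  from 2·(4537,212) + (107,5)
step 5: (22899, 1070)  from 2·(9181,429) + (4537,212)
fundamental: x₁=22899, y₁=1070  (since 524364201 − 458·1144900 = 1)

22899 1070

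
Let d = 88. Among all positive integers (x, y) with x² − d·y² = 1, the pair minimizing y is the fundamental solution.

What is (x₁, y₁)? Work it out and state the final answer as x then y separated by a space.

√88 → a₀=9, period (2,1,1,1,2,18); ℓ=6 even so k=5
k=0  a_k=9  p_k/q_k = 9/1
k=1  a_k=2  p_k/q_k = 19/2
…
k=3  a_k=1  p_k/q_k = 47/5
k=4  a_k=1  p_k/q_k = 75/8
k=5  a_k=2  p_k/q_k = 197/21
fundamental: x₁=197, y₁=21  (since 38809 − 88·441 = 1)

197 21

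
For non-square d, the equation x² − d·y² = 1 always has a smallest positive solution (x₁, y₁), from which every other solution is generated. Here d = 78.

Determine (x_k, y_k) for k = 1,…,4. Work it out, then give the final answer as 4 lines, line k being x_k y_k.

53 6
5617 636
595349 67410
63101377 7144824

[8; 1,4,1,16] for √78; ℓ=4 ⇒ convergent index 3
i=0: a=8 ⇒ p=8, q=1
i=1: a=1 ⇒ p=9, q=1
i=2: a=4 ⇒ p=44, q=5
i=3: a=1 ⇒ p=53, q=6
→ (53, 6).  Check: 53²=2809, 78·6²=2808, difference 1.
(53+6√78)^2 = 5617 + 636√78
(53+6√78)^3 = 595349 + 67410√78
(53+6√78)^4 = 63101377 + 7144824√78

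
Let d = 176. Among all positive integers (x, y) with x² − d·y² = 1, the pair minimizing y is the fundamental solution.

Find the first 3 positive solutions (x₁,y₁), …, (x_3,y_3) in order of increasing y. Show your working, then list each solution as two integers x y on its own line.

199 15
79201 5970
31521799 2376045

d=176: √d = [13; 3,1,3,26] (ℓ=4, even), read p_3/q_3
k=0  a_k=13  p_k/q_k = 13/1
…
k=2  a_k=1  p_k/q_k = 53/4
k=3  a_k=3  p_k/q_k = 199/15
fundamental: x₁=199, y₁=15  (since 39601 − 176·225 = 1)
k=2:  x_2 = 199·199+176·15·15 = 79201,  y_2 = 199·15+15·199 = 5970
k=3:  x_3 = 199·79201+176·15·5970 = 31521799,  y_3 = 199·5970+15·79201 = 2376045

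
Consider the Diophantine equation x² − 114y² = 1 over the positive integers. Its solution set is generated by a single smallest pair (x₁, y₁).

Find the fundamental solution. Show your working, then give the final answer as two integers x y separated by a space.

1025 96

√114 → a₀=10, period (1,2,10,2,1,20); ℓ=6 even so k=5
a_0=10:  p_0=10·1+0=10,  q_0=10·0+1=1
…
a_3=10:  p_3=10·32+11=331,  q_3=10·3+1=31
a_4=2:  p_4=2·331+32=694,  q_4=2·31+3=65
a_5=1:  p_5=1·694+331=1025,  q_5=1·65+31=96
(x₁, y₁) = (1025, 96);  1025² − 114·96² = 1 ✓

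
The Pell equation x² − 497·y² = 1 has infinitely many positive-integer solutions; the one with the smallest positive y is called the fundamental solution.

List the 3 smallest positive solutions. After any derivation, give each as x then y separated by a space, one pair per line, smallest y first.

√497 → a₀=22, period (3,2,2,5,6,5,2,2,3,44); ℓ=10 even so k=9
step 0: (22, 1)  from 22·(1,0) + (0,1)
step 1: (67, 3)  from 3·(22,1) + (1,0)
step 2: (156, 7)  from 2·(67,3) + (22,1)
step 3: (379, 17)  from 2·(156,7) + (67,3)
step 4: (2051, 92)  from 5·(379,17) + (156,7)
step 5: (12685, 569)  from 6·(2051,92) + (379,17)
step 6: (65476, 2937)  from 5·(12685,569) + (2051,92)
step 7: (143637, 6443)  from 2·(65476,2937) + (12685,569)
step 8: (352750, 15823)  from 2·(143637,6443) + (65476,2937)
step 9: (1201887, 53912)  from 3·(352750,15823) + (143637,6443)
(x₁, y₁) = (1201887, 53912);  1201887² − 497·53912² = 1 ✓
k=2:  x_2 = 1201887·1201887+497·53912·53912 = 2889064721537,  y_2 = 1201887·53912+53912·1201887 = 129592263888
k=3:  x_3 = 1201887·2889064721537+497·53912·129592263888 = 6944658661946678751,  y_3 = 1201887·129592263888+53912·2889064721537 = 311510514535059400

1201887 53912
2889064721537 129592263888
6944658661946678751 311510514535059400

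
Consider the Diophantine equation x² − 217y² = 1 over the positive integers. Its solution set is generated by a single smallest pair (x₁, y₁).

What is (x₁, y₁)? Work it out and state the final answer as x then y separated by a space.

[14; 1,2,1,2,1,…,2,1,28] for √217; ℓ=16 ⇒ convergent index 15
k=0  a_k=14  p_k/q_k = 14/1
k=1  a_k=1  p_k/q_k = 15/1
…
k=3  a_k=1  p_k/q_k = 59/4
…
k=5  a_k=1  p_k/q_k = 221/15
k=6  a_k=1  p_k/q_k = 383/26
k=7  a_k=9  p_k/q_k = 3668/249
k=8  a_k=4  p_k/q_k = 15055/1022
k=9  a_k=9  p_k/q_k = 139163/9447
k=10  a_k=1  p_k/q_k = 154218/10469
k=11  a_k=1  p_k/q_k = 293381/19916
k=12  a_k=2  p_k/q_k = 740980/50301
…
k=14  a_k=2  p_k/q_k = 2809702/190735
k=15  a_k=1  p_k/q_k = 3844063/260952
(x₁, y₁) = (3844063, 260952);  3844063² − 217·260952² = 1 ✓

3844063 260952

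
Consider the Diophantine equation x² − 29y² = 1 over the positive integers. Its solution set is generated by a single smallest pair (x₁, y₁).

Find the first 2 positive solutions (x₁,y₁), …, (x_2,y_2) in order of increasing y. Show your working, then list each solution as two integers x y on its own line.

9801 1820
192119201 35675640

[5; 2,1,1,2,10] for √29; ℓ=5 ⇒ convergent index 9
i=0: a=5 ⇒ p=5, q=1
…
i=5: a=10 ⇒ p=727, q=135
i=6: a=2 ⇒ p=1524, q=283
…
i=8: a=1 ⇒ p=3775, q=701
i=9: a=2 ⇒ p=9801, q=1820
fundamental: x₁=9801, y₁=1820  (since 96059601 − 29·3312400 = 1)
n=2: (9801,1820)∘(9801,1820) = (9801·9801+29·1820·1820, 9801·1820+1820·9801) = (192119201,35675640)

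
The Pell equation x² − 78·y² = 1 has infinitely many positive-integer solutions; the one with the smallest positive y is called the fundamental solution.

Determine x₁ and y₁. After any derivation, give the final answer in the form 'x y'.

[8; 1,4,1,16] for √78; ℓ=4 ⇒ convergent index 3
step 0: (8, 1)  from 8·(1,0) + (0,1)
…
step 2: (44, 5)  from 4·(9,1) + (8,1)
step 3: (53, 6)  from 1·(44,5) + (9,1)
fundamental: x₁=53, y₁=6  (since 2809 − 78·36 = 1)

53 6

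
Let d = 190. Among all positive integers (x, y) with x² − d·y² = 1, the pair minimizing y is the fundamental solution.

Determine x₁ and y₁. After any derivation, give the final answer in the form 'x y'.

52021 3774

[13; 1,3,1,1,1,…,3,1,26] for √190; ℓ=14 ⇒ convergent index 13
a_0=13:  p_0=13·1+0=13,  q_0=13·0+1=1
…
a_2=3:  p_2=3·14+13=55,  q_2=3·1+1=4
…
a_6=2:  p_6=2·193+124=510,  q_6=2·14+9=37
a_7=2:  p_7=2·510+193=1213,  q_7=2·37+14=88
…
a_9=1:  p_9=1·2936+1213=4149,  q_9=1·213+88=301
…
a_11=1:  p_11=1·7085+4149=11234,  q_11=1·514+301=815
a_12=3:  p_12=3·11234+7085=40787,  q_12=3·815+514=2959
a_13=1:  p_13=1·40787+11234=52021,  q_13=1·2959+815=3774
→ (52021, 3774).  Check: 52021²=2706184441, 190·3774²=2706184440, difference 1.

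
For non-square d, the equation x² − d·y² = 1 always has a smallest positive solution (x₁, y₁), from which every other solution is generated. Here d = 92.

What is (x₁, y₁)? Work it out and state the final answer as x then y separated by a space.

√92 = [9; 1,1,2,4,2,1,1,18, …], period ℓ=8 (even) → k=7
i=0: a=9 ⇒ p=9, q=1
…
i=2: a=1 ⇒ p=19, q=2
…
i=6: a=1 ⇒ p=681, q=71
i=7: a=1 ⇒ p=1151, q=120
fundamental: x₁=1151, y₁=120  (since 1324801 − 92·14400 = 1)

1151 120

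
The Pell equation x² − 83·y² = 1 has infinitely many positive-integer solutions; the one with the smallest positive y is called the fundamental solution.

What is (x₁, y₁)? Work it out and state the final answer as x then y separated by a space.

82 9

d=83: √d = [9; 9,18] (ℓ=2, even), read p_1/q_1
step 0: (9, 1)  from 9·(1,0) + (0,1)
step 1: (82, 9)  from 9·(9,1) + (1,0)
→ (82, 9).  Check: 82²=6724, 83·9²=6723, difference 1.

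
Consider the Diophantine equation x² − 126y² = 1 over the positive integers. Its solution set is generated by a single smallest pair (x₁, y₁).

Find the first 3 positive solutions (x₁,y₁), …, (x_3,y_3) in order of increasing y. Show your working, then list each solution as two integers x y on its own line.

449 40
403201 35920
362074049 32256120

√126 → a₀=11, period (4,2,4,22); ℓ=4 even so k=3
a_0=11:  p_0=11·1+0=11,  q_0=11·0+1=1
…
a_2=2:  p_2=2·45+11=101,  q_2=2·4+1=9
a_3=4:  p_3=4·101+45=449,  q_3=4·9+4=40
fundamental: x₁=449, y₁=40  (since 201601 − 126·1600 = 1)
k=2:  x_2 = 449·449+126·40·40 = 403201,  y_2 = 449·40+40·449 = 35920
k=3:  x_3 = 449·403201+126·40·35920 = 362074049,  y_3 = 449·35920+40·403201 = 32256120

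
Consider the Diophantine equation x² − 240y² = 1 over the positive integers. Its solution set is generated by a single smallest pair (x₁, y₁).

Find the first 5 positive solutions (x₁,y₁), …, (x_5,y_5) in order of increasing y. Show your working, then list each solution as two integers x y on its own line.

31 2
1921 124
119071 7686
7380481 476408
457470751 29529610

√240 → a₀=15, period (2,30); ℓ=2 even so k=1
step 0: (15, 1)  from 15·(1,0) + (0,1)
step 1: (31, 2)  from 2·(15,1) + (1,0)
(x₁, y₁) = (31, 2);  31² − 240·2² = 1 ✓
(x_2, y_2) = (31·31 + 240·2·2, 31·2 + 2·31) = (1921, 124)
(x_3, y_3) = (31·1921 + 240·2·124, 31·124 + 2·1921) = (119071, 7686)
(x_4, y_4) = (31·119071 + 240·2·7686, 31·7686 + 2·119071) = (7380481, 476408)
(x_5, y_5) = (31·7380481 + 240·2·476408, 31·476408 + 2·7380481) = (457470751, 29529610)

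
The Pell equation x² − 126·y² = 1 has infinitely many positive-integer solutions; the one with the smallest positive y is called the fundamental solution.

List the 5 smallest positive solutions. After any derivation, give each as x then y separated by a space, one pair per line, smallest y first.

449 40
403201 35920
362074049 32256120
325142092801 28965959840
291977237261249 26011399680200

[11; 4,2,4,22] for √126; ℓ=4 ⇒ convergent index 3
i=0: a=11 ⇒ p=11, q=1
…
i=2: a=2 ⇒ p=101, q=9
i=3: a=4 ⇒ p=449, q=40
fundamental: x₁=449, y₁=40  (since 201601 − 126·1600 = 1)
k=2:  x_2 = 449·449+126·40·40 = 403201,  y_2 = 449·40+40·449 = 35920
k=3:  x_3 = 449·403201+126·40·35920 = 362074049,  y_3 = 449·35920+40·403201 = 32256120
k=4:  x_4 = 449·362074049+126·40·32256120 = 325142092801,  y_4 = 449·32256120+40·362074049 = 28965959840
k=5:  x_5 = 449·325142092801+126·40·28965959840 = 291977237261249,  y_5 = 449·28965959840+40·325142092801 = 26011399680200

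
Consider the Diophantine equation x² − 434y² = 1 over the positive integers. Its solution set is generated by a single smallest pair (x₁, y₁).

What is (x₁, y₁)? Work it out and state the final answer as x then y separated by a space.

√434 → a₀=20, period (1,4,1,40); ℓ=4 even so k=3
a_0=20:  p_0=20·1+0=20,  q_0=20·0+1=1
…
a_2=4:  p_2=4·21+20=104,  q_2=4·1+1=5
a_3=1:  p_3=1·104+21=125,  q_3=1·5+1=6
→ (125, 6).  Check: 125²=15625, 434·6²=15624, difference 1.

125 6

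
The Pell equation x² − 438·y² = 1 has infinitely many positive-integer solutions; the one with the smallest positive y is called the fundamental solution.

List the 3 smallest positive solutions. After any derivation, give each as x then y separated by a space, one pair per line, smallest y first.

√438 → a₀=20, period (1,12,1,40); ℓ=4 even so k=3
a_0=20:  p_0=20·1+0=20,  q_0=20·0+1=1
a_1=1:  p_1=1·20+1=21,  q_1=1·1+0=1
a_2=12:  p_2=12·21+20=272,  q_2=12·1+1=13
a_3=1:  p_3=1·272+21=293,  q_3=1·13+1=14
fundamental: x₁=293, y₁=14  (since 85849 − 438·196 = 1)
n=2: (293,14)∘(293,14) = (293·293+438·14·14, 293·14+14·293) = (171697,8204)
n=3: (171697,8204)∘(293,14) = (293·171697+438·14·8204, 293·8204+14·171697) = (100614149,4807530)

293 14
171697 8204
100614149 4807530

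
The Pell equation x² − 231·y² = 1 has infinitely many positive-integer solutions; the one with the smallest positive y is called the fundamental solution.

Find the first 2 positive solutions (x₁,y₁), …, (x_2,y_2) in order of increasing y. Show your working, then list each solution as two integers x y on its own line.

[15; 5,30] for √231; ℓ=2 ⇒ convergent index 1
k=0  a_k=15  p_k/q_k = 15/1
k=1  a_k=5  p_k/q_k = 76/5
fundamental: x₁=76, y₁=5  (since 5776 − 231·25 = 1)
k=2:  x_2 = 76·76+231·5·5 = 11551,  y_2 = 76·5+5·76 = 760

76 5
11551 760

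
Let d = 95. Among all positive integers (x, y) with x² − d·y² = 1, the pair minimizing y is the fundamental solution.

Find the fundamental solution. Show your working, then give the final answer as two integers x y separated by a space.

39 4

√95 → a₀=9, period (1,2,1,18); ℓ=4 even so k=3
k=0  a_k=9  p_k/q_k = 9/1
k=1  a_k=1  p_k/q_k = 10/1
k=2  a_k=2  p_k/q_k = 29/3
k=3  a_k=1  p_k/q_k = 39/4
(x₁, y₁) = (39, 4);  39² − 95·4² = 1 ✓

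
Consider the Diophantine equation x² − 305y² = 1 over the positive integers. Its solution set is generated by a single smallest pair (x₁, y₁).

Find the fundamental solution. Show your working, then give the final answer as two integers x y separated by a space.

489 28

[17; 2,6,2,34] for √305; ℓ=4 ⇒ convergent index 3
step 0: (17, 1)  from 17·(1,0) + (0,1)
step 1: (35, 2)  from 2·(17,1) + (1,0)
step 2: (227, 13)  from 6·(35,2) + (17,1)
step 3: (489, 28)  from 2·(227,13) + (35,2)
→ (489, 28).  Check: 489²=239121, 305·28²=239120, difference 1.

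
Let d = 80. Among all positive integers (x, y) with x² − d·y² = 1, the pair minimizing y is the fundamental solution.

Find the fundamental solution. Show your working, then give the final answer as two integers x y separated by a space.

√80 = [8; 1,16, …], period ℓ=2 (even) → k=1
k=0  a_k=8  p_k/q_k = 8/1
k=1  a_k=1  p_k/q_k = 9/1
fundamental: x₁=9, y₁=1  (since 81 − 80·1 = 1)

9 1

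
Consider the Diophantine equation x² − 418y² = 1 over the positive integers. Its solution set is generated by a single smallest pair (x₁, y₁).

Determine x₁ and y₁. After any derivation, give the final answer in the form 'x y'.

√418 → a₀=20, period (2,4,20,4,2,40); ℓ=6 even so k=5
k=0  a_k=20  p_k/q_k = 20/1
k=1  a_k=2  p_k/q_k = 41/2
…
k=3  a_k=20  p_k/q_k = 3721/182
k=4  a_k=4  p_k/q_k = 15068/737
k=5  a_k=2  p_k/q_k = 33857/1656
(x₁, y₁) = (33857, 1656);  33857² − 418·1656² = 1 ✓

33857 1656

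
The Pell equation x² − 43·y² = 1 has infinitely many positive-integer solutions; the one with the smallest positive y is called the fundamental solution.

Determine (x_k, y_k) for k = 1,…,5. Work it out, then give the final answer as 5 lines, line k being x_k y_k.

[6; 1,1,3,1,5,1,3,1,1,12] for √43; ℓ=10 ⇒ convergent index 9
step 0: (6, 1)  from 6·(1,0) + (0,1)
step 1: (7, 1)  from 1·(6,1) + (1,0)
…
step 3: (46, 7)  from 3·(13,2) + (7,1)
step 4: (59, 9)  from 1·(46,7) + (13,2)
…
step 6: (400, 61)  from 1·(341,52) + (59,9)
step 7: (1541, 235)  from 3·(400,61) + (341,52)
step 8: (1941, 296)  from 1·(1541,235) + (400,61)
step 9: (3482, 531)  from 1·(1941,296) + (1541,235)
(x₁, y₁) = (3482, 531);  3482² − 43·531² = 1 ✓
n=2: (3482,531)∘(3482,531) = (3482·3482+43·531·531, 3482·531+531·3482) = (24248647,3697884)
n=3: (24248647,3697884)∘(3482,531) = (3482·24248647+43·531·3697884, 3482·3697884+531·24248647) = (168867574226,25752063645)
n=4: (168867574226,25752063645)∘(3482,531) = (3482·168867574226+43·531·25752063645, 3482·25752063645+531·168867574226) = (1175993762661217,179337367525896)
n=5: (1175993762661217,179337367525896)∘(3482,531) = (3482·1175993762661217+43·531·179337367525896, 3482·179337367525896+531·1175993762661217) = (8189620394305140962,1248905401698276099)

3482 531
24248647 3697884
168867574226 25752063645
1175993762661217 179337367525896
8189620394305140962 1248905401698276099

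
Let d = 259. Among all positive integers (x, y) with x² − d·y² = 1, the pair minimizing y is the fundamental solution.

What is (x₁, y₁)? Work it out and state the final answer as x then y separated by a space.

847225 52644

d=259: √d = [16; 10,1,2,3,4,3,2,1,10,32] (ℓ=10, even), read p_9/q_9
a_0=16:  p_0=16·1+0=16,  q_0=16·0+1=1
…
a_4=3:  p_4=3·515+177=1722,  q_4=3·32+11=107
…
a_6=3:  p_6=3·7403+1722=23931,  q_6=3·460+107=1487
…
a_8=1:  p_8=1·55265+23931=79196,  q_8=1·3434+1487=4921
a_9=10:  p_9=10·79196+55265=847225,  q_9=10·4921+3434=52644
(x₁, y₁) = (847225, 52644);  847225² − 259·52644² = 1 ✓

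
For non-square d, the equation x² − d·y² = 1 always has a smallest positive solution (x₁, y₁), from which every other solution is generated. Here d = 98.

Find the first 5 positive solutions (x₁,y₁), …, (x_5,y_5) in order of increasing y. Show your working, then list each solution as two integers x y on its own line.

d=98: √d = [9; 1,8,1,18] (ℓ=4, even), read p_3/q_3
k=0  a_k=9  p_k/q_k = 9/1
k=1  a_k=1  p_k/q_k = 10/1
k=2  a_k=8  p_k/q_k = 89/9
k=3  a_k=1  p_k/q_k = 99/10
fundamental: x₁=99, y₁=10  (since 9801 − 98·100 = 1)
n=2: (99,10)∘(99,10) = (99·99+98·10·10, 99·10+10·99) = (19601,1980)
n=3: (19601,1980)∘(99,10) = (99·19601+98·10·1980, 99·1980+10·19601) = (3880899,392030)
n=4: (3880899,392030)∘(99,10) = (99·3880899+98·10·392030, 99·392030+10·3880899) = (768398401,77619960)
n=5: (768398401,77619960)∘(99,10) = (99·768398401+98·10·77619960, 99·77619960+10·768398401) = (152139002499,15368360050)

99 10
19601 1980
3880899 392030
768398401 77619960
152139002499 15368360050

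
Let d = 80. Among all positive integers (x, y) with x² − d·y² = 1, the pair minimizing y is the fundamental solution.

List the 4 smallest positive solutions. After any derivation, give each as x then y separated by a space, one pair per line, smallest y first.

√80 → a₀=8, period (1,16); ℓ=2 even so k=1
i=0: a=8 ⇒ p=8, q=1
i=1: a=1 ⇒ p=9, q=1
→ (9, 1).  Check: 9²=81, 80·1²=80, difference 1.
(x_2, y_2) = (9·9 + 80·1·1, 9·1 + 1·9) = (161, 18)
(x_3, y_3) = (9·161 + 80·1·18, 9·18 + 1·161) = (2889, 323)
(x_4, y_4) = (9·2889 + 80·1·323, 9·323 + 1·2889) = (51841, 5796)

9 1
161 18
2889 323
51841 5796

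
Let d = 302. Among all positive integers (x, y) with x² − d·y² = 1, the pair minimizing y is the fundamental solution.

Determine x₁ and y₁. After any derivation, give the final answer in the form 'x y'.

√302 = [17; 2,1,1,1,4,…,1,2,34, …], period ℓ=16 (even) → k=15
i=0: a=17 ⇒ p=17, q=1
i=1: a=2 ⇒ p=35, q=2
…
i=3: a=1 ⇒ p=87, q=5
i=4: a=1 ⇒ p=139, q=8
…
i=6: a=2 ⇒ p=1425, q=82
i=7: a=1 ⇒ p=2068, q=119
i=8: a=16 ⇒ p=34513, q=1986
…
i=12: a=1 ⇒ p=574956, q=33085
…
i=14: a=1 ⇒ p=1617193, q=93059
i=15: a=2 ⇒ p=4276623, q=246092
→ (4276623, 246092).  Check: 4276623²=18289504284129, 302·246092²=18289504284128, difference 1.

4276623 246092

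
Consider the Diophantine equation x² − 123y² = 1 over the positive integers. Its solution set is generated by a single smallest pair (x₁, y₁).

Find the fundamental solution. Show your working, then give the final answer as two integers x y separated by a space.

√123 = [11; 11,22, …], period ℓ=2 (even) → k=1
i=0: a=11 ⇒ p=11, q=1
i=1: a=11 ⇒ p=122, q=11
fundamental: x₁=122, y₁=11  (since 14884 − 123·121 = 1)

122 11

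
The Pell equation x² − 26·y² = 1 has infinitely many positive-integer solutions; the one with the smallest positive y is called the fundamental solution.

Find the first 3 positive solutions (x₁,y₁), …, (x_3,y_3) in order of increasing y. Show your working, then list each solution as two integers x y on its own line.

51 10
5201 1020
530451 104030

d=26: √d = [5; 10] (ℓ=1, odd), read p_1/q_1
k=0  a_k=5  p_k/q_k = 5/1
k=1  a_k=10  p_k/q_k = 51/10
fundamental: x₁=51, y₁=10  (since 2601 − 26·100 = 1)
(51+10√26)^2 = 5201 + 1020√26
(51+10√26)^3 = 530451 + 104030√26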